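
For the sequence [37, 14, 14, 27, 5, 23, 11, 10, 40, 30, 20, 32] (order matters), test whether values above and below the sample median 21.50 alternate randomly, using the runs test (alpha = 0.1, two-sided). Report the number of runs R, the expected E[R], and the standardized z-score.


Step 1: Compute median = 21.50; label A = above, B = below.
Labels in order: ABBABABBAABA  (n_A = 6, n_B = 6)
Step 2: Count runs R = 9.
Step 3: Under H0 (random ordering), E[R] = 2*n_A*n_B/(n_A+n_B) + 1 = 2*6*6/12 + 1 = 7.0000.
        Var[R] = 2*n_A*n_B*(2*n_A*n_B - n_A - n_B) / ((n_A+n_B)^2 * (n_A+n_B-1)) = 4320/1584 = 2.7273.
        SD[R] = 1.6514.
Step 4: Continuity-corrected z = (R - 0.5 - E[R]) / SD[R] = (9 - 0.5 - 7.0000) / 1.6514 = 0.9083.
Step 5: Two-sided p-value via normal approximation = 2*(1 - Phi(|z|)) = 0.363722.
Step 6: alpha = 0.1. fail to reject H0.

R = 9, z = 0.9083, p = 0.363722, fail to reject H0.


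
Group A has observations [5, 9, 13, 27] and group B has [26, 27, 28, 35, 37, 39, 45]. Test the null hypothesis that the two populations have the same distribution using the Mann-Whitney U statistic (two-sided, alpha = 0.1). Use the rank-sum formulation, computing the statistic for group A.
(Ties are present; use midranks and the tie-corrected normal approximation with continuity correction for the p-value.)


Step 1: Combine and sort all 11 observations; assign midranks.
sorted (value, group): (5,X), (9,X), (13,X), (26,Y), (27,X), (27,Y), (28,Y), (35,Y), (37,Y), (39,Y), (45,Y)
ranks: 5->1, 9->2, 13->3, 26->4, 27->5.5, 27->5.5, 28->7, 35->8, 37->9, 39->10, 45->11
Step 2: Rank sum for X: R1 = 1 + 2 + 3 + 5.5 = 11.5.
Step 3: U_X = R1 - n1(n1+1)/2 = 11.5 - 4*5/2 = 11.5 - 10 = 1.5.
       U_Y = n1*n2 - U_X = 28 - 1.5 = 26.5.
Step 4: Ties are present, so use the tie-corrected normal approximation (with continuity correction) for the p-value.
Step 5: p-value = 0.023029; compare to alpha = 0.1. reject H0.

U_X = 1.5, p = 0.023029, reject H0 at alpha = 0.1.


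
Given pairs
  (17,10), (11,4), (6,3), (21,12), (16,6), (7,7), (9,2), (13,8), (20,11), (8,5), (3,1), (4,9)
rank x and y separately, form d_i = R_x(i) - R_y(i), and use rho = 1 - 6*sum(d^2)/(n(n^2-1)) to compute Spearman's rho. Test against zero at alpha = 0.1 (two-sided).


Step 1: Rank x and y separately (midranks; no ties here).
rank(x): 17->10, 11->7, 6->3, 21->12, 16->9, 7->4, 9->6, 13->8, 20->11, 8->5, 3->1, 4->2
rank(y): 10->10, 4->4, 3->3, 12->12, 6->6, 7->7, 2->2, 8->8, 11->11, 5->5, 1->1, 9->9
Step 2: d_i = R_x(i) - R_y(i); compute d_i^2.
  (10-10)^2=0, (7-4)^2=9, (3-3)^2=0, (12-12)^2=0, (9-6)^2=9, (4-7)^2=9, (6-2)^2=16, (8-8)^2=0, (11-11)^2=0, (5-5)^2=0, (1-1)^2=0, (2-9)^2=49
sum(d^2) = 92.
Step 3: rho = 1 - 6*92 / (12*(12^2 - 1)) = 1 - 552/1716 = 0.678322.
Step 4: Under H0, t = rho * sqrt((n-2)/(1-rho^2)) = 2.9194 ~ t(10).
Step 5: Two-sided p-value from the t-distribution with 10 df = 0.015317.
Step 6: alpha = 0.1. reject H0.

rho = 0.6783, p = 0.015317, reject H0 at alpha = 0.1.


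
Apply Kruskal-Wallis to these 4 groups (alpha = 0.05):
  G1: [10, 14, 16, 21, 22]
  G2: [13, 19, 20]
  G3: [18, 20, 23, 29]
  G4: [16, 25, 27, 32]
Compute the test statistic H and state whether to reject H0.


Step 1: Combine all N = 16 observations and assign midranks.
sorted (value, group, rank): (10,G1,1), (13,G2,2), (14,G1,3), (16,G1,4.5), (16,G4,4.5), (18,G3,6), (19,G2,7), (20,G2,8.5), (20,G3,8.5), (21,G1,10), (22,G1,11), (23,G3,12), (25,G4,13), (27,G4,14), (29,G3,15), (32,G4,16)
Step 2: Sum ranks within each group.
R_1 = 29.5 (n_1 = 5)
R_2 = 17.5 (n_2 = 3)
R_3 = 41.5 (n_3 = 4)
R_4 = 47.5 (n_4 = 4)
Step 3: H = 12/(N(N+1)) * sum(R_i^2/n_i) - 3(N+1)
     = 12/(16*17) * (29.5^2/5 + 17.5^2/3 + 41.5^2/4 + 47.5^2/4) - 3*17
     = 0.044118 * 1270.76 - 51
     = 5.062868.
Step 4: Ties present; correction factor C = 1 - 12/(16^3 - 16) = 0.997059. Corrected H = 5.062868 / 0.997059 = 5.077802.
Step 5: Under H0, H ~ chi^2(3); p-value = 0.166188.
Step 6: alpha = 0.05. fail to reject H0.

H = 5.0778, df = 3, p = 0.166188, fail to reject H0.


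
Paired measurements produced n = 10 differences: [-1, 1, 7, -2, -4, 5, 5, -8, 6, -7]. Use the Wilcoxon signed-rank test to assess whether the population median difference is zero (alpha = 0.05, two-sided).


Step 1: Drop any zero differences (none here) and take |d_i|.
|d| = [1, 1, 7, 2, 4, 5, 5, 8, 6, 7]
Step 2: Midrank |d_i| (ties get averaged ranks).
ranks: |1|->1.5, |1|->1.5, |7|->8.5, |2|->3, |4|->4, |5|->5.5, |5|->5.5, |8|->10, |6|->7, |7|->8.5
Step 3: Attach original signs; sum ranks with positive sign and with negative sign.
W+ = 1.5 + 8.5 + 5.5 + 5.5 + 7 = 28
W- = 1.5 + 3 + 4 + 10 + 8.5 = 27
(Check: W+ + W- = 55 should equal n(n+1)/2 = 55.)
Step 4: Test statistic W = min(W+, W-) = 27.
Step 5: Ties in |d|, so use the tie-corrected normal approximation.
        E[W] = n(n+1)/4 = 10*11/4 = 27.5.
        Tie groups: |d|=1 (t=2), |d|=5 (t=2), |d|=7 (t=2); sum(t^3 - t) = 18.
        Var[W] = n(n+1)(2n+1)/24 - sum(t^3-t)/48 = 2310/24 - 18/48 = 95.875.
        z = (W - E[W]) / sqrt(Var[W]) = (27 - 27.5) / 9.7916 = -0.0511.
        Two-sided p = 2*Phi(z) = 0.959274.
Step 6: alpha = 0.05. fail to reject H0.

W+ = 28, W- = 27, W = min = 27, p = 0.959274, fail to reject H0.


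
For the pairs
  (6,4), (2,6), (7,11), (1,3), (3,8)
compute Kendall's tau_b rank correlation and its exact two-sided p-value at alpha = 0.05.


Step 1: Enumerate the 10 unordered pairs (i,j) with i<j and classify each by sign(x_j-x_i) * sign(y_j-y_i).
  (1,2):dx=-4,dy=+2->D; (1,3):dx=+1,dy=+7->C; (1,4):dx=-5,dy=-1->C; (1,5):dx=-3,dy=+4->D
  (2,3):dx=+5,dy=+5->C; (2,4):dx=-1,dy=-3->C; (2,5):dx=+1,dy=+2->C; (3,4):dx=-6,dy=-8->C
  (3,5):dx=-4,dy=-3->C; (4,5):dx=+2,dy=+5->C
Step 2: C = 8, D = 2, total pairs = 10.
Step 3: tau = (C - D)/(n(n-1)/2) = (8 - 2)/10 = 0.600000.
Step 4: Exact two-sided p-value (enumerate n! = 120 permutations of y under H0): p = 0.233333.
Step 5: alpha = 0.05. fail to reject H0.

tau_b = 0.6000 (C=8, D=2), p = 0.233333, fail to reject H0.


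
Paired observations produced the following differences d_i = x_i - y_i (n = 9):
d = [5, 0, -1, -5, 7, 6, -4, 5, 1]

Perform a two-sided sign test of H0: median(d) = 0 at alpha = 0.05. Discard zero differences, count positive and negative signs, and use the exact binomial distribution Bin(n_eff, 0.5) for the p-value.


Step 1: Discard zero differences. Original n = 9; n_eff = number of nonzero differences = 8.
Nonzero differences (with sign): +5, -1, -5, +7, +6, -4, +5, +1
Step 2: Count signs: positive = 5, negative = 3.
Step 3: Under H0: P(positive) = 0.5, so the number of positives S ~ Bin(8, 0.5).
Step 4: Two-sided exact p-value = sum of Bin(8,0.5) probabilities at or below the observed probability = 0.726562.
Step 5: alpha = 0.05. fail to reject H0.

n_eff = 8, pos = 5, neg = 3, p = 0.726562, fail to reject H0.


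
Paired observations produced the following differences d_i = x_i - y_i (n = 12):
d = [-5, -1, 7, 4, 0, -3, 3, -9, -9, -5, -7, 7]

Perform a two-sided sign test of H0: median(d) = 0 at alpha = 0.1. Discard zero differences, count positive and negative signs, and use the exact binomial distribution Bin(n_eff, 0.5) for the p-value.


Step 1: Discard zero differences. Original n = 12; n_eff = number of nonzero differences = 11.
Nonzero differences (with sign): -5, -1, +7, +4, -3, +3, -9, -9, -5, -7, +7
Step 2: Count signs: positive = 4, negative = 7.
Step 3: Under H0: P(positive) = 0.5, so the number of positives S ~ Bin(11, 0.5).
Step 4: Two-sided exact p-value = sum of Bin(11,0.5) probabilities at or below the observed probability = 0.548828.
Step 5: alpha = 0.1. fail to reject H0.

n_eff = 11, pos = 4, neg = 7, p = 0.548828, fail to reject H0.


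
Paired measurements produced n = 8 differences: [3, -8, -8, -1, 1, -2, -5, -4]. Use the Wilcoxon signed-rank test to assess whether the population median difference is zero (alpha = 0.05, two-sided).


Step 1: Drop any zero differences (none here) and take |d_i|.
|d| = [3, 8, 8, 1, 1, 2, 5, 4]
Step 2: Midrank |d_i| (ties get averaged ranks).
ranks: |3|->4, |8|->7.5, |8|->7.5, |1|->1.5, |1|->1.5, |2|->3, |5|->6, |4|->5
Step 3: Attach original signs; sum ranks with positive sign and with negative sign.
W+ = 4 + 1.5 = 5.5
W- = 7.5 + 7.5 + 1.5 + 3 + 6 + 5 = 30.5
(Check: W+ + W- = 36 should equal n(n+1)/2 = 36.)
Step 4: Test statistic W = min(W+, W-) = 5.5.
Step 5: Ties in |d|, so use the tie-corrected normal approximation.
        E[W] = n(n+1)/4 = 8*9/4 = 18.
        Tie groups: |d|=1 (t=2), |d|=8 (t=2); sum(t^3 - t) = 12.
        Var[W] = n(n+1)(2n+1)/24 - sum(t^3-t)/48 = 1224/24 - 12/48 = 50.75.
        z = (W - E[W]) / sqrt(Var[W]) = (5.5 - 18) / 7.1239 = -1.7547.
        Two-sided p = 2*Phi(z) = 0.079318.
Step 6: alpha = 0.05. fail to reject H0.

W+ = 5.5, W- = 30.5, W = min = 5.5, p = 0.079318, fail to reject H0.


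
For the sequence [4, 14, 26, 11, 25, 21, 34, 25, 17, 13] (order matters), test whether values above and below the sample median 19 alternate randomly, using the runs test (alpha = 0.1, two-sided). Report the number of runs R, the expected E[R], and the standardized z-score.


Step 1: Compute median = 19; label A = above, B = below.
Labels in order: BBABAAAABB  (n_A = 5, n_B = 5)
Step 2: Count runs R = 5.
Step 3: Under H0 (random ordering), E[R] = 2*n_A*n_B/(n_A+n_B) + 1 = 2*5*5/10 + 1 = 6.0000.
        Var[R] = 2*n_A*n_B*(2*n_A*n_B - n_A - n_B) / ((n_A+n_B)^2 * (n_A+n_B-1)) = 2000/900 = 2.2222.
        SD[R] = 1.4907.
Step 4: Continuity-corrected z = (R + 0.5 - E[R]) / SD[R] = (5 + 0.5 - 6.0000) / 1.4907 = -0.3354.
Step 5: Two-sided p-value via normal approximation = 2*(1 - Phi(|z|)) = 0.737316.
Step 6: alpha = 0.1. fail to reject H0.

R = 5, z = -0.3354, p = 0.737316, fail to reject H0.


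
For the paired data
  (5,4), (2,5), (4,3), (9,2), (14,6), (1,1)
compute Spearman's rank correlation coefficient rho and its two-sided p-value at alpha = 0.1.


Step 1: Rank x and y separately (midranks; no ties here).
rank(x): 5->4, 2->2, 4->3, 9->5, 14->6, 1->1
rank(y): 4->4, 5->5, 3->3, 2->2, 6->6, 1->1
Step 2: d_i = R_x(i) - R_y(i); compute d_i^2.
  (4-4)^2=0, (2-5)^2=9, (3-3)^2=0, (5-2)^2=9, (6-6)^2=0, (1-1)^2=0
sum(d^2) = 18.
Step 3: rho = 1 - 6*18 / (6*(6^2 - 1)) = 1 - 108/210 = 0.485714.
Step 4: Under H0, t = rho * sqrt((n-2)/(1-rho^2)) = 1.1113 ~ t(4).
Step 5: Two-sided p-value from the t-distribution with 4 df = 0.328723.
Step 6: alpha = 0.1. fail to reject H0.

rho = 0.4857, p = 0.328723, fail to reject H0 at alpha = 0.1.


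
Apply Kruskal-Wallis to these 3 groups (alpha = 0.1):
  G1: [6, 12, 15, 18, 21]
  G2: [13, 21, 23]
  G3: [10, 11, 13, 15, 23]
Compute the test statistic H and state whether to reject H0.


Step 1: Combine all N = 13 observations and assign midranks.
sorted (value, group, rank): (6,G1,1), (10,G3,2), (11,G3,3), (12,G1,4), (13,G2,5.5), (13,G3,5.5), (15,G1,7.5), (15,G3,7.5), (18,G1,9), (21,G1,10.5), (21,G2,10.5), (23,G2,12.5), (23,G3,12.5)
Step 2: Sum ranks within each group.
R_1 = 32 (n_1 = 5)
R_2 = 28.5 (n_2 = 3)
R_3 = 30.5 (n_3 = 5)
Step 3: H = 12/(N(N+1)) * sum(R_i^2/n_i) - 3(N+1)
     = 12/(13*14) * (32^2/5 + 28.5^2/3 + 30.5^2/5) - 3*14
     = 0.065934 * 661.6 - 42
     = 1.621978.
Step 4: Ties present; correction factor C = 1 - 24/(13^3 - 13) = 0.989011. Corrected H = 1.621978 / 0.989011 = 1.640000.
Step 5: Under H0, H ~ chi^2(2); p-value = 0.440432.
Step 6: alpha = 0.1. fail to reject H0.

H = 1.6400, df = 2, p = 0.440432, fail to reject H0.


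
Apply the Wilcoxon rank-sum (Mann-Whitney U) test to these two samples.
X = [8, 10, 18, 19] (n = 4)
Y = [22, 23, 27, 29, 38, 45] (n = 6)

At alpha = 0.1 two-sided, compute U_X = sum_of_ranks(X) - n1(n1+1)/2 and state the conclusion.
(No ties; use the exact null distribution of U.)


Step 1: Combine and sort all 10 observations; assign midranks.
sorted (value, group): (8,X), (10,X), (18,X), (19,X), (22,Y), (23,Y), (27,Y), (29,Y), (38,Y), (45,Y)
ranks: 8->1, 10->2, 18->3, 19->4, 22->5, 23->6, 27->7, 29->8, 38->9, 45->10
Step 2: Rank sum for X: R1 = 1 + 2 + 3 + 4 = 10.
Step 3: U_X = R1 - n1(n1+1)/2 = 10 - 4*5/2 = 10 - 10 = 0.
       U_Y = n1*n2 - U_X = 24 - 0 = 24.
Step 4: No ties, so the exact null distribution of U (based on enumerating the C(10,4) = 210 equally likely rank assignments) gives the two-sided p-value.
Step 5: p-value = 0.009524; compare to alpha = 0.1. reject H0.

U_X = 0, p = 0.009524, reject H0 at alpha = 0.1.


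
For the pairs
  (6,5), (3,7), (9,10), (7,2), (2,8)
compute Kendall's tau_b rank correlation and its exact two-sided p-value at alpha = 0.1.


Step 1: Enumerate the 10 unordered pairs (i,j) with i<j and classify each by sign(x_j-x_i) * sign(y_j-y_i).
  (1,2):dx=-3,dy=+2->D; (1,3):dx=+3,dy=+5->C; (1,4):dx=+1,dy=-3->D; (1,5):dx=-4,dy=+3->D
  (2,3):dx=+6,dy=+3->C; (2,4):dx=+4,dy=-5->D; (2,5):dx=-1,dy=+1->D; (3,4):dx=-2,dy=-8->C
  (3,5):dx=-7,dy=-2->C; (4,5):dx=-5,dy=+6->D
Step 2: C = 4, D = 6, total pairs = 10.
Step 3: tau = (C - D)/(n(n-1)/2) = (4 - 6)/10 = -0.200000.
Step 4: Exact two-sided p-value (enumerate n! = 120 permutations of y under H0): p = 0.816667.
Step 5: alpha = 0.1. fail to reject H0.

tau_b = -0.2000 (C=4, D=6), p = 0.816667, fail to reject H0.


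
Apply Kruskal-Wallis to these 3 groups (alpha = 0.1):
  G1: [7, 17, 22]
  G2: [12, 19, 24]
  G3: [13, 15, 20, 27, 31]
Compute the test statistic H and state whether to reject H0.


Step 1: Combine all N = 11 observations and assign midranks.
sorted (value, group, rank): (7,G1,1), (12,G2,2), (13,G3,3), (15,G3,4), (17,G1,5), (19,G2,6), (20,G3,7), (22,G1,8), (24,G2,9), (27,G3,10), (31,G3,11)
Step 2: Sum ranks within each group.
R_1 = 14 (n_1 = 3)
R_2 = 17 (n_2 = 3)
R_3 = 35 (n_3 = 5)
Step 3: H = 12/(N(N+1)) * sum(R_i^2/n_i) - 3(N+1)
     = 12/(11*12) * (14^2/3 + 17^2/3 + 35^2/5) - 3*12
     = 0.090909 * 406.667 - 36
     = 0.969697.
Step 4: No ties, so H is used without correction.
Step 5: Under H0, H ~ chi^2(2); p-value = 0.615790.
Step 6: alpha = 0.1. fail to reject H0.

H = 0.9697, df = 2, p = 0.615790, fail to reject H0.


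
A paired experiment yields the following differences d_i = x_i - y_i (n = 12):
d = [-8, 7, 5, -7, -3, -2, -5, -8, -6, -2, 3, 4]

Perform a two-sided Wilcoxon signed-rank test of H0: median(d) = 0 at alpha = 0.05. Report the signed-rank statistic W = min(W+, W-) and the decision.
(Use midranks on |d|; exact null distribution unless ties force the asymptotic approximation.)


Step 1: Drop any zero differences (none here) and take |d_i|.
|d| = [8, 7, 5, 7, 3, 2, 5, 8, 6, 2, 3, 4]
Step 2: Midrank |d_i| (ties get averaged ranks).
ranks: |8|->11.5, |7|->9.5, |5|->6.5, |7|->9.5, |3|->3.5, |2|->1.5, |5|->6.5, |8|->11.5, |6|->8, |2|->1.5, |3|->3.5, |4|->5
Step 3: Attach original signs; sum ranks with positive sign and with negative sign.
W+ = 9.5 + 6.5 + 3.5 + 5 = 24.5
W- = 11.5 + 9.5 + 3.5 + 1.5 + 6.5 + 11.5 + 8 + 1.5 = 53.5
(Check: W+ + W- = 78 should equal n(n+1)/2 = 78.)
Step 4: Test statistic W = min(W+, W-) = 24.5.
Step 5: Ties in |d|, so use the tie-corrected normal approximation.
        E[W] = n(n+1)/4 = 12*13/4 = 39.
        Tie groups: |d|=2 (t=2), |d|=3 (t=2), |d|=5 (t=2), |d|=7 (t=2), |d|=8 (t=2); sum(t^3 - t) = 30.
        Var[W] = n(n+1)(2n+1)/24 - sum(t^3-t)/48 = 3900/24 - 30/48 = 161.875.
        z = (W - E[W]) / sqrt(Var[W]) = (24.5 - 39) / 12.7230 = -1.1397.
        Two-sided p = 2*Phi(z) = 0.254425.
Step 6: alpha = 0.05. fail to reject H0.

W+ = 24.5, W- = 53.5, W = min = 24.5, p = 0.254425, fail to reject H0.


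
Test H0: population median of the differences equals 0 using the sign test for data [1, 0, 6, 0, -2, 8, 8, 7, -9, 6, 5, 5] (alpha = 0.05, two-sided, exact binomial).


Step 1: Discard zero differences. Original n = 12; n_eff = number of nonzero differences = 10.
Nonzero differences (with sign): +1, +6, -2, +8, +8, +7, -9, +6, +5, +5
Step 2: Count signs: positive = 8, negative = 2.
Step 3: Under H0: P(positive) = 0.5, so the number of positives S ~ Bin(10, 0.5).
Step 4: Two-sided exact p-value = sum of Bin(10,0.5) probabilities at or below the observed probability = 0.109375.
Step 5: alpha = 0.05. fail to reject H0.

n_eff = 10, pos = 8, neg = 2, p = 0.109375, fail to reject H0.


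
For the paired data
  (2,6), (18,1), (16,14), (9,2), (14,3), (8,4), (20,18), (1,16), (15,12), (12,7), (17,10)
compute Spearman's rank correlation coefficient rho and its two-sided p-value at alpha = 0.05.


Step 1: Rank x and y separately (midranks; no ties here).
rank(x): 2->2, 18->10, 16->8, 9->4, 14->6, 8->3, 20->11, 1->1, 15->7, 12->5, 17->9
rank(y): 6->5, 1->1, 14->9, 2->2, 3->3, 4->4, 18->11, 16->10, 12->8, 7->6, 10->7
Step 2: d_i = R_x(i) - R_y(i); compute d_i^2.
  (2-5)^2=9, (10-1)^2=81, (8-9)^2=1, (4-2)^2=4, (6-3)^2=9, (3-4)^2=1, (11-11)^2=0, (1-10)^2=81, (7-8)^2=1, (5-6)^2=1, (9-7)^2=4
sum(d^2) = 192.
Step 3: rho = 1 - 6*192 / (11*(11^2 - 1)) = 1 - 1152/1320 = 0.127273.
Step 4: Under H0, t = rho * sqrt((n-2)/(1-rho^2)) = 0.3849 ~ t(9).
Step 5: Two-sided p-value from the t-distribution with 9 df = 0.709215.
Step 6: alpha = 0.05. fail to reject H0.

rho = 0.1273, p = 0.709215, fail to reject H0 at alpha = 0.05.


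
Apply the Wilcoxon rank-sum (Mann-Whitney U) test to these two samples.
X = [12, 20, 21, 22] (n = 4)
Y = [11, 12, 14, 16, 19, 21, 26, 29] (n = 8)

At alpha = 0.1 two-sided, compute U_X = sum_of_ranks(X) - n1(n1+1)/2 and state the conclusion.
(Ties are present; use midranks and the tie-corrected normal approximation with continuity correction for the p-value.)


Step 1: Combine and sort all 12 observations; assign midranks.
sorted (value, group): (11,Y), (12,X), (12,Y), (14,Y), (16,Y), (19,Y), (20,X), (21,X), (21,Y), (22,X), (26,Y), (29,Y)
ranks: 11->1, 12->2.5, 12->2.5, 14->4, 16->5, 19->6, 20->7, 21->8.5, 21->8.5, 22->10, 26->11, 29->12
Step 2: Rank sum for X: R1 = 2.5 + 7 + 8.5 + 10 = 28.
Step 3: U_X = R1 - n1(n1+1)/2 = 28 - 4*5/2 = 28 - 10 = 18.
       U_Y = n1*n2 - U_X = 32 - 18 = 14.
Step 4: Ties are present, so use the tie-corrected normal approximation (with continuity correction) for the p-value.
Step 5: p-value = 0.798215; compare to alpha = 0.1. fail to reject H0.

U_X = 18, p = 0.798215, fail to reject H0 at alpha = 0.1.


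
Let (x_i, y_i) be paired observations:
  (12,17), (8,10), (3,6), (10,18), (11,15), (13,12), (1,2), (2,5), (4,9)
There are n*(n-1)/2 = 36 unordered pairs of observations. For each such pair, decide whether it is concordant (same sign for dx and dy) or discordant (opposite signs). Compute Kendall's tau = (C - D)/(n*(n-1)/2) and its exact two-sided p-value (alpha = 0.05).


Step 1: Enumerate the 36 unordered pairs (i,j) with i<j and classify each by sign(x_j-x_i) * sign(y_j-y_i).
  (1,2):dx=-4,dy=-7->C; (1,3):dx=-9,dy=-11->C; (1,4):dx=-2,dy=+1->D; (1,5):dx=-1,dy=-2->C
  (1,6):dx=+1,dy=-5->D; (1,7):dx=-11,dy=-15->C; (1,8):dx=-10,dy=-12->C; (1,9):dx=-8,dy=-8->C
  (2,3):dx=-5,dy=-4->C; (2,4):dx=+2,dy=+8->C; (2,5):dx=+3,dy=+5->C; (2,6):dx=+5,dy=+2->C
  (2,7):dx=-7,dy=-8->C; (2,8):dx=-6,dy=-5->C; (2,9):dx=-4,dy=-1->C; (3,4):dx=+7,dy=+12->C
  (3,5):dx=+8,dy=+9->C; (3,6):dx=+10,dy=+6->C; (3,7):dx=-2,dy=-4->C; (3,8):dx=-1,dy=-1->C
  (3,9):dx=+1,dy=+3->C; (4,5):dx=+1,dy=-3->D; (4,6):dx=+3,dy=-6->D; (4,7):dx=-9,dy=-16->C
  (4,8):dx=-8,dy=-13->C; (4,9):dx=-6,dy=-9->C; (5,6):dx=+2,dy=-3->D; (5,7):dx=-10,dy=-13->C
  (5,8):dx=-9,dy=-10->C; (5,9):dx=-7,dy=-6->C; (6,7):dx=-12,dy=-10->C; (6,8):dx=-11,dy=-7->C
  (6,9):dx=-9,dy=-3->C; (7,8):dx=+1,dy=+3->C; (7,9):dx=+3,dy=+7->C; (8,9):dx=+2,dy=+4->C
Step 2: C = 31, D = 5, total pairs = 36.
Step 3: tau = (C - D)/(n(n-1)/2) = (31 - 5)/36 = 0.722222.
Step 4: Exact two-sided p-value (enumerate n! = 362880 permutations of y under H0): p = 0.005886.
Step 5: alpha = 0.05. reject H0.

tau_b = 0.7222 (C=31, D=5), p = 0.005886, reject H0.


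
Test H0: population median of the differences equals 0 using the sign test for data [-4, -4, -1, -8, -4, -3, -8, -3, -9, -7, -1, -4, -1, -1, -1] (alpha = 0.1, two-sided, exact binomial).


Step 1: Discard zero differences. Original n = 15; n_eff = number of nonzero differences = 15.
Nonzero differences (with sign): -4, -4, -1, -8, -4, -3, -8, -3, -9, -7, -1, -4, -1, -1, -1
Step 2: Count signs: positive = 0, negative = 15.
Step 3: Under H0: P(positive) = 0.5, so the number of positives S ~ Bin(15, 0.5).
Step 4: Two-sided exact p-value = sum of Bin(15,0.5) probabilities at or below the observed probability = 0.000061.
Step 5: alpha = 0.1. reject H0.

n_eff = 15, pos = 0, neg = 15, p = 0.000061, reject H0.


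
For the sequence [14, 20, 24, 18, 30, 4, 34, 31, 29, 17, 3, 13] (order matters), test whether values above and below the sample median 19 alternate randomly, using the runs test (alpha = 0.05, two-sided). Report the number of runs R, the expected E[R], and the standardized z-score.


Step 1: Compute median = 19; label A = above, B = below.
Labels in order: BAABABAAABBB  (n_A = 6, n_B = 6)
Step 2: Count runs R = 7.
Step 3: Under H0 (random ordering), E[R] = 2*n_A*n_B/(n_A+n_B) + 1 = 2*6*6/12 + 1 = 7.0000.
        Var[R] = 2*n_A*n_B*(2*n_A*n_B - n_A - n_B) / ((n_A+n_B)^2 * (n_A+n_B-1)) = 4320/1584 = 2.7273.
        SD[R] = 1.6514.
Step 4: R = E[R], so z = 0 with no continuity correction.
Step 5: Two-sided p-value via normal approximation = 2*(1 - Phi(|z|)) = 1.000000.
Step 6: alpha = 0.05. fail to reject H0.

R = 7, z = 0.0000, p = 1.000000, fail to reject H0.


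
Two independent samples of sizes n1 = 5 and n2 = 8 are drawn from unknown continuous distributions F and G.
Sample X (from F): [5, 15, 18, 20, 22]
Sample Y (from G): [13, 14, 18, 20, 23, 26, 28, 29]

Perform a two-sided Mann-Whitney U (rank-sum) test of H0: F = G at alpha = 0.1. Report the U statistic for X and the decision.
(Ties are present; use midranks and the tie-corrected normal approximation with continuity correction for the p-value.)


Step 1: Combine and sort all 13 observations; assign midranks.
sorted (value, group): (5,X), (13,Y), (14,Y), (15,X), (18,X), (18,Y), (20,X), (20,Y), (22,X), (23,Y), (26,Y), (28,Y), (29,Y)
ranks: 5->1, 13->2, 14->3, 15->4, 18->5.5, 18->5.5, 20->7.5, 20->7.5, 22->9, 23->10, 26->11, 28->12, 29->13
Step 2: Rank sum for X: R1 = 1 + 4 + 5.5 + 7.5 + 9 = 27.
Step 3: U_X = R1 - n1(n1+1)/2 = 27 - 5*6/2 = 27 - 15 = 12.
       U_Y = n1*n2 - U_X = 40 - 12 = 28.
Step 4: Ties are present, so use the tie-corrected normal approximation (with continuity correction) for the p-value.
Step 5: p-value = 0.270933; compare to alpha = 0.1. fail to reject H0.

U_X = 12, p = 0.270933, fail to reject H0 at alpha = 0.1.


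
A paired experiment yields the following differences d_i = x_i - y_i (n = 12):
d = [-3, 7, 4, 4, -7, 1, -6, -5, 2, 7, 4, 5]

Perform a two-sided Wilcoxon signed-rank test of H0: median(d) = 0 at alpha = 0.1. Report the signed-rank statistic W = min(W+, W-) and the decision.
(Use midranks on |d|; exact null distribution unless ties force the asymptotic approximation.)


Step 1: Drop any zero differences (none here) and take |d_i|.
|d| = [3, 7, 4, 4, 7, 1, 6, 5, 2, 7, 4, 5]
Step 2: Midrank |d_i| (ties get averaged ranks).
ranks: |3|->3, |7|->11, |4|->5, |4|->5, |7|->11, |1|->1, |6|->9, |5|->7.5, |2|->2, |7|->11, |4|->5, |5|->7.5
Step 3: Attach original signs; sum ranks with positive sign and with negative sign.
W+ = 11 + 5 + 5 + 1 + 2 + 11 + 5 + 7.5 = 47.5
W- = 3 + 11 + 9 + 7.5 = 30.5
(Check: W+ + W- = 78 should equal n(n+1)/2 = 78.)
Step 4: Test statistic W = min(W+, W-) = 30.5.
Step 5: Ties in |d|, so use the tie-corrected normal approximation.
        E[W] = n(n+1)/4 = 12*13/4 = 39.
        Tie groups: |d|=4 (t=3), |d|=5 (t=2), |d|=7 (t=3); sum(t^3 - t) = 54.
        Var[W] = n(n+1)(2n+1)/24 - sum(t^3-t)/48 = 3900/24 - 54/48 = 161.375.
        z = (W - E[W]) / sqrt(Var[W]) = (30.5 - 39) / 12.7033 = -0.6691.
        Two-sided p = 2*Phi(z) = 0.503422.
Step 6: alpha = 0.1. fail to reject H0.

W+ = 47.5, W- = 30.5, W = min = 30.5, p = 0.503422, fail to reject H0.


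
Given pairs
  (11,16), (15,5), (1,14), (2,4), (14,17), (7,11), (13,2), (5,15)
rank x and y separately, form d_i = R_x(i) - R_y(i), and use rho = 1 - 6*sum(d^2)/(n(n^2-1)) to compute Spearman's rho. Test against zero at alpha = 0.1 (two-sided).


Step 1: Rank x and y separately (midranks; no ties here).
rank(x): 11->5, 15->8, 1->1, 2->2, 14->7, 7->4, 13->6, 5->3
rank(y): 16->7, 5->3, 14->5, 4->2, 17->8, 11->4, 2->1, 15->6
Step 2: d_i = R_x(i) - R_y(i); compute d_i^2.
  (5-7)^2=4, (8-3)^2=25, (1-5)^2=16, (2-2)^2=0, (7-8)^2=1, (4-4)^2=0, (6-1)^2=25, (3-6)^2=9
sum(d^2) = 80.
Step 3: rho = 1 - 6*80 / (8*(8^2 - 1)) = 1 - 480/504 = 0.047619.
Step 4: Under H0, t = rho * sqrt((n-2)/(1-rho^2)) = 0.1168 ~ t(6).
Step 5: Two-sided p-value from the t-distribution with 6 df = 0.910849.
Step 6: alpha = 0.1. fail to reject H0.

rho = 0.0476, p = 0.910849, fail to reject H0 at alpha = 0.1.


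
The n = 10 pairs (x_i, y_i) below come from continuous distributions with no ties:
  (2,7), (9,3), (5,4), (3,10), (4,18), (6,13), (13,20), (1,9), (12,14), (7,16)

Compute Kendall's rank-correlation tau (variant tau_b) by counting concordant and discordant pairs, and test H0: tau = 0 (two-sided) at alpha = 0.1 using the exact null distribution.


Step 1: Enumerate the 45 unordered pairs (i,j) with i<j and classify each by sign(x_j-x_i) * sign(y_j-y_i).
  (1,2):dx=+7,dy=-4->D; (1,3):dx=+3,dy=-3->D; (1,4):dx=+1,dy=+3->C; (1,5):dx=+2,dy=+11->C
  (1,6):dx=+4,dy=+6->C; (1,7):dx=+11,dy=+13->C; (1,8):dx=-1,dy=+2->D; (1,9):dx=+10,dy=+7->C
  (1,10):dx=+5,dy=+9->C; (2,3):dx=-4,dy=+1->D; (2,4):dx=-6,dy=+7->D; (2,5):dx=-5,dy=+15->D
  (2,6):dx=-3,dy=+10->D; (2,7):dx=+4,dy=+17->C; (2,8):dx=-8,dy=+6->D; (2,9):dx=+3,dy=+11->C
  (2,10):dx=-2,dy=+13->D; (3,4):dx=-2,dy=+6->D; (3,5):dx=-1,dy=+14->D; (3,6):dx=+1,dy=+9->C
  (3,7):dx=+8,dy=+16->C; (3,8):dx=-4,dy=+5->D; (3,9):dx=+7,dy=+10->C; (3,10):dx=+2,dy=+12->C
  (4,5):dx=+1,dy=+8->C; (4,6):dx=+3,dy=+3->C; (4,7):dx=+10,dy=+10->C; (4,8):dx=-2,dy=-1->C
  (4,9):dx=+9,dy=+4->C; (4,10):dx=+4,dy=+6->C; (5,6):dx=+2,dy=-5->D; (5,7):dx=+9,dy=+2->C
  (5,8):dx=-3,dy=-9->C; (5,9):dx=+8,dy=-4->D; (5,10):dx=+3,dy=-2->D; (6,7):dx=+7,dy=+7->C
  (6,8):dx=-5,dy=-4->C; (6,9):dx=+6,dy=+1->C; (6,10):dx=+1,dy=+3->C; (7,8):dx=-12,dy=-11->C
  (7,9):dx=-1,dy=-6->C; (7,10):dx=-6,dy=-4->C; (8,9):dx=+11,dy=+5->C; (8,10):dx=+6,dy=+7->C
  (9,10):dx=-5,dy=+2->D
Step 2: C = 29, D = 16, total pairs = 45.
Step 3: tau = (C - D)/(n(n-1)/2) = (29 - 16)/45 = 0.288889.
Step 4: Exact two-sided p-value (enumerate n! = 3628800 permutations of y under H0): p = 0.291248.
Step 5: alpha = 0.1. fail to reject H0.

tau_b = 0.2889 (C=29, D=16), p = 0.291248, fail to reject H0.


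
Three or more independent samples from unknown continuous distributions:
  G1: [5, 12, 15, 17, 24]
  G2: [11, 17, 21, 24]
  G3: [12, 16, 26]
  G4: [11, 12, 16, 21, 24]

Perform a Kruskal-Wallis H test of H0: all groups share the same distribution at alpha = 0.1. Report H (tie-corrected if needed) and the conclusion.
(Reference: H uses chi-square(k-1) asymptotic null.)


Step 1: Combine all N = 17 observations and assign midranks.
sorted (value, group, rank): (5,G1,1), (11,G2,2.5), (11,G4,2.5), (12,G1,5), (12,G3,5), (12,G4,5), (15,G1,7), (16,G3,8.5), (16,G4,8.5), (17,G1,10.5), (17,G2,10.5), (21,G2,12.5), (21,G4,12.5), (24,G1,15), (24,G2,15), (24,G4,15), (26,G3,17)
Step 2: Sum ranks within each group.
R_1 = 38.5 (n_1 = 5)
R_2 = 40.5 (n_2 = 4)
R_3 = 30.5 (n_3 = 3)
R_4 = 43.5 (n_4 = 5)
Step 3: H = 12/(N(N+1)) * sum(R_i^2/n_i) - 3(N+1)
     = 12/(17*18) * (38.5^2/5 + 40.5^2/4 + 30.5^2/3 + 43.5^2/5) - 3*18
     = 0.039216 * 1395.05 - 54
     = 0.707680.
Step 4: Ties present; correction factor C = 1 - 72/(17^3 - 17) = 0.985294. Corrected H = 0.707680 / 0.985294 = 0.718242.
Step 5: Under H0, H ~ chi^2(3); p-value = 0.868905.
Step 6: alpha = 0.1. fail to reject H0.

H = 0.7182, df = 3, p = 0.868905, fail to reject H0.


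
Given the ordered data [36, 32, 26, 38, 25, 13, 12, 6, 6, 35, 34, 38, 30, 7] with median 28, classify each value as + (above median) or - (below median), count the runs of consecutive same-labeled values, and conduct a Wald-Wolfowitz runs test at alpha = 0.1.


Step 1: Compute median = 28; label A = above, B = below.
Labels in order: AABABBBBBAAAAB  (n_A = 7, n_B = 7)
Step 2: Count runs R = 6.
Step 3: Under H0 (random ordering), E[R] = 2*n_A*n_B/(n_A+n_B) + 1 = 2*7*7/14 + 1 = 8.0000.
        Var[R] = 2*n_A*n_B*(2*n_A*n_B - n_A - n_B) / ((n_A+n_B)^2 * (n_A+n_B-1)) = 8232/2548 = 3.2308.
        SD[R] = 1.7974.
Step 4: Continuity-corrected z = (R + 0.5 - E[R]) / SD[R] = (6 + 0.5 - 8.0000) / 1.7974 = -0.8345.
Step 5: Two-sided p-value via normal approximation = 2*(1 - Phi(|z|)) = 0.403986.
Step 6: alpha = 0.1. fail to reject H0.

R = 6, z = -0.8345, p = 0.403986, fail to reject H0.


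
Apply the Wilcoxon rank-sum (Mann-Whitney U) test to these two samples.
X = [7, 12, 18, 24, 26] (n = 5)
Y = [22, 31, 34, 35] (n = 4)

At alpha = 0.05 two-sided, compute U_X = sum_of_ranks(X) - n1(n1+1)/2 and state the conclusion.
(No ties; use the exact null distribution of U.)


Step 1: Combine and sort all 9 observations; assign midranks.
sorted (value, group): (7,X), (12,X), (18,X), (22,Y), (24,X), (26,X), (31,Y), (34,Y), (35,Y)
ranks: 7->1, 12->2, 18->3, 22->4, 24->5, 26->6, 31->7, 34->8, 35->9
Step 2: Rank sum for X: R1 = 1 + 2 + 3 + 5 + 6 = 17.
Step 3: U_X = R1 - n1(n1+1)/2 = 17 - 5*6/2 = 17 - 15 = 2.
       U_Y = n1*n2 - U_X = 20 - 2 = 18.
Step 4: No ties, so the exact null distribution of U (based on enumerating the C(9,5) = 126 equally likely rank assignments) gives the two-sided p-value.
Step 5: p-value = 0.063492; compare to alpha = 0.05. fail to reject H0.

U_X = 2, p = 0.063492, fail to reject H0 at alpha = 0.05.


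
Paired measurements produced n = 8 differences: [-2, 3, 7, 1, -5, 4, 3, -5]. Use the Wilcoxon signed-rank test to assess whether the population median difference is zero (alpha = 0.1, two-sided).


Step 1: Drop any zero differences (none here) and take |d_i|.
|d| = [2, 3, 7, 1, 5, 4, 3, 5]
Step 2: Midrank |d_i| (ties get averaged ranks).
ranks: |2|->2, |3|->3.5, |7|->8, |1|->1, |5|->6.5, |4|->5, |3|->3.5, |5|->6.5
Step 3: Attach original signs; sum ranks with positive sign and with negative sign.
W+ = 3.5 + 8 + 1 + 5 + 3.5 = 21
W- = 2 + 6.5 + 6.5 = 15
(Check: W+ + W- = 36 should equal n(n+1)/2 = 36.)
Step 4: Test statistic W = min(W+, W-) = 15.
Step 5: Ties in |d|, so use the tie-corrected normal approximation.
        E[W] = n(n+1)/4 = 8*9/4 = 18.
        Tie groups: |d|=3 (t=2), |d|=5 (t=2); sum(t^3 - t) = 12.
        Var[W] = n(n+1)(2n+1)/24 - sum(t^3-t)/48 = 1224/24 - 12/48 = 50.75.
        z = (W - E[W]) / sqrt(Var[W]) = (15 - 18) / 7.1239 = -0.4211.
        Two-sided p = 2*Phi(z) = 0.673669.
Step 6: alpha = 0.1. fail to reject H0.

W+ = 21, W- = 15, W = min = 15, p = 0.673669, fail to reject H0.


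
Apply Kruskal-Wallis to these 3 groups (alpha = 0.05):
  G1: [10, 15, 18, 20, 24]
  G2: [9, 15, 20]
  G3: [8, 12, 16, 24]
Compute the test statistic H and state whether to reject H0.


Step 1: Combine all N = 12 observations and assign midranks.
sorted (value, group, rank): (8,G3,1), (9,G2,2), (10,G1,3), (12,G3,4), (15,G1,5.5), (15,G2,5.5), (16,G3,7), (18,G1,8), (20,G1,9.5), (20,G2,9.5), (24,G1,11.5), (24,G3,11.5)
Step 2: Sum ranks within each group.
R_1 = 37.5 (n_1 = 5)
R_2 = 17 (n_2 = 3)
R_3 = 23.5 (n_3 = 4)
Step 3: H = 12/(N(N+1)) * sum(R_i^2/n_i) - 3(N+1)
     = 12/(12*13) * (37.5^2/5 + 17^2/3 + 23.5^2/4) - 3*13
     = 0.076923 * 515.646 - 39
     = 0.665064.
Step 4: Ties present; correction factor C = 1 - 18/(12^3 - 12) = 0.989510. Corrected H = 0.665064 / 0.989510 = 0.672114.
Step 5: Under H0, H ~ chi^2(2); p-value = 0.714582.
Step 6: alpha = 0.05. fail to reject H0.

H = 0.6721, df = 2, p = 0.714582, fail to reject H0.


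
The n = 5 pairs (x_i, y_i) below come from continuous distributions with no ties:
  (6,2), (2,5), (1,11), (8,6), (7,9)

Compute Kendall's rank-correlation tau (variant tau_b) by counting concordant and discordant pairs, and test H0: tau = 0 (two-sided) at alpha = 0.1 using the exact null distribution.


Step 1: Enumerate the 10 unordered pairs (i,j) with i<j and classify each by sign(x_j-x_i) * sign(y_j-y_i).
  (1,2):dx=-4,dy=+3->D; (1,3):dx=-5,dy=+9->D; (1,4):dx=+2,dy=+4->C; (1,5):dx=+1,dy=+7->C
  (2,3):dx=-1,dy=+6->D; (2,4):dx=+6,dy=+1->C; (2,5):dx=+5,dy=+4->C; (3,4):dx=+7,dy=-5->D
  (3,5):dx=+6,dy=-2->D; (4,5):dx=-1,dy=+3->D
Step 2: C = 4, D = 6, total pairs = 10.
Step 3: tau = (C - D)/(n(n-1)/2) = (4 - 6)/10 = -0.200000.
Step 4: Exact two-sided p-value (enumerate n! = 120 permutations of y under H0): p = 0.816667.
Step 5: alpha = 0.1. fail to reject H0.

tau_b = -0.2000 (C=4, D=6), p = 0.816667, fail to reject H0.


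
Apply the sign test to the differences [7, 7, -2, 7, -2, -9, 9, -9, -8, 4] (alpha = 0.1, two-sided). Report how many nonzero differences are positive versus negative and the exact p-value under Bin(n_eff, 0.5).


Step 1: Discard zero differences. Original n = 10; n_eff = number of nonzero differences = 10.
Nonzero differences (with sign): +7, +7, -2, +7, -2, -9, +9, -9, -8, +4
Step 2: Count signs: positive = 5, negative = 5.
Step 3: Under H0: P(positive) = 0.5, so the number of positives S ~ Bin(10, 0.5).
Step 4: Two-sided exact p-value = sum of Bin(10,0.5) probabilities at or below the observed probability = 1.000000.
Step 5: alpha = 0.1. fail to reject H0.

n_eff = 10, pos = 5, neg = 5, p = 1.000000, fail to reject H0.


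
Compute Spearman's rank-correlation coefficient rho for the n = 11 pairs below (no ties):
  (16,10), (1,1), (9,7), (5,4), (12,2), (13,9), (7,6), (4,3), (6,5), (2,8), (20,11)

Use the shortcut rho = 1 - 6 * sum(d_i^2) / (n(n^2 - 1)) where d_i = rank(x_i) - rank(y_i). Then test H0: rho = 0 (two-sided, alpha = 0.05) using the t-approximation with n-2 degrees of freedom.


Step 1: Rank x and y separately (midranks; no ties here).
rank(x): 16->10, 1->1, 9->7, 5->4, 12->8, 13->9, 7->6, 4->3, 6->5, 2->2, 20->11
rank(y): 10->10, 1->1, 7->7, 4->4, 2->2, 9->9, 6->6, 3->3, 5->5, 8->8, 11->11
Step 2: d_i = R_x(i) - R_y(i); compute d_i^2.
  (10-10)^2=0, (1-1)^2=0, (7-7)^2=0, (4-4)^2=0, (8-2)^2=36, (9-9)^2=0, (6-6)^2=0, (3-3)^2=0, (5-5)^2=0, (2-8)^2=36, (11-11)^2=0
sum(d^2) = 72.
Step 3: rho = 1 - 6*72 / (11*(11^2 - 1)) = 1 - 432/1320 = 0.672727.
Step 4: Under H0, t = rho * sqrt((n-2)/(1-rho^2)) = 2.7277 ~ t(9).
Step 5: Two-sided p-value from the t-distribution with 9 df = 0.023313.
Step 6: alpha = 0.05. reject H0.

rho = 0.6727, p = 0.023313, reject H0 at alpha = 0.05.


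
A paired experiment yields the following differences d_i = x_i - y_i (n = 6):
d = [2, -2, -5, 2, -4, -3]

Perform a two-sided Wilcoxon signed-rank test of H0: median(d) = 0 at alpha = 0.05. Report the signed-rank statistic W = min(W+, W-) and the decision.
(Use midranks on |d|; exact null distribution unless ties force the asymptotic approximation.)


Step 1: Drop any zero differences (none here) and take |d_i|.
|d| = [2, 2, 5, 2, 4, 3]
Step 2: Midrank |d_i| (ties get averaged ranks).
ranks: |2|->2, |2|->2, |5|->6, |2|->2, |4|->5, |3|->4
Step 3: Attach original signs; sum ranks with positive sign and with negative sign.
W+ = 2 + 2 = 4
W- = 2 + 6 + 5 + 4 = 17
(Check: W+ + W- = 21 should equal n(n+1)/2 = 21.)
Step 4: Test statistic W = min(W+, W-) = 4.
Step 5: Ties in |d|, so use the tie-corrected normal approximation.
        E[W] = n(n+1)/4 = 6*7/4 = 10.5.
        Tie groups: |d|=2 (t=3); sum(t^3 - t) = 24.
        Var[W] = n(n+1)(2n+1)/24 - sum(t^3-t)/48 = 546/24 - 24/48 = 22.25.
        z = (W - E[W]) / sqrt(Var[W]) = (4 - 10.5) / 4.7170 = -1.3780.
        Two-sided p = 2*Phi(z) = 0.168204.
Step 6: alpha = 0.05. fail to reject H0.

W+ = 4, W- = 17, W = min = 4, p = 0.168204, fail to reject H0.


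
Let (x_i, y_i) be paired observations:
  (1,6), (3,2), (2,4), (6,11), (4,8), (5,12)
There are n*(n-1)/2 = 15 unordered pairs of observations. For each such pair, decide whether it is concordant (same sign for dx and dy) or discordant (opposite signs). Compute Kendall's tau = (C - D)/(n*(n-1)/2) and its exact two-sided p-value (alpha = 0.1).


Step 1: Enumerate the 15 unordered pairs (i,j) with i<j and classify each by sign(x_j-x_i) * sign(y_j-y_i).
  (1,2):dx=+2,dy=-4->D; (1,3):dx=+1,dy=-2->D; (1,4):dx=+5,dy=+5->C; (1,5):dx=+3,dy=+2->C
  (1,6):dx=+4,dy=+6->C; (2,3):dx=-1,dy=+2->D; (2,4):dx=+3,dy=+9->C; (2,5):dx=+1,dy=+6->C
  (2,6):dx=+2,dy=+10->C; (3,4):dx=+4,dy=+7->C; (3,5):dx=+2,dy=+4->C; (3,6):dx=+3,dy=+8->C
  (4,5):dx=-2,dy=-3->C; (4,6):dx=-1,dy=+1->D; (5,6):dx=+1,dy=+4->C
Step 2: C = 11, D = 4, total pairs = 15.
Step 3: tau = (C - D)/(n(n-1)/2) = (11 - 4)/15 = 0.466667.
Step 4: Exact two-sided p-value (enumerate n! = 720 permutations of y under H0): p = 0.272222.
Step 5: alpha = 0.1. fail to reject H0.

tau_b = 0.4667 (C=11, D=4), p = 0.272222, fail to reject H0.


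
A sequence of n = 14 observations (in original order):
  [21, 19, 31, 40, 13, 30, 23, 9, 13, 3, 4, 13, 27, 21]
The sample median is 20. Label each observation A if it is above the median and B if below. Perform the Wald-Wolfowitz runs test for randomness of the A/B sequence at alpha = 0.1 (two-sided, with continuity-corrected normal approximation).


Step 1: Compute median = 20; label A = above, B = below.
Labels in order: ABAABAABBBBBAA  (n_A = 7, n_B = 7)
Step 2: Count runs R = 7.
Step 3: Under H0 (random ordering), E[R] = 2*n_A*n_B/(n_A+n_B) + 1 = 2*7*7/14 + 1 = 8.0000.
        Var[R] = 2*n_A*n_B*(2*n_A*n_B - n_A - n_B) / ((n_A+n_B)^2 * (n_A+n_B-1)) = 8232/2548 = 3.2308.
        SD[R] = 1.7974.
Step 4: Continuity-corrected z = (R + 0.5 - E[R]) / SD[R] = (7 + 0.5 - 8.0000) / 1.7974 = -0.2782.
Step 5: Two-sided p-value via normal approximation = 2*(1 - Phi(|z|)) = 0.780879.
Step 6: alpha = 0.1. fail to reject H0.

R = 7, z = -0.2782, p = 0.780879, fail to reject H0.


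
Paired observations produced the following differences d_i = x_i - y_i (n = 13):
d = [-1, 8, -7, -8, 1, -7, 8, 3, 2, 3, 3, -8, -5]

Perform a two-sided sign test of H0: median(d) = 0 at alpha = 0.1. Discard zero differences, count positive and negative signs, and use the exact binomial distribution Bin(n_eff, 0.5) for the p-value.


Step 1: Discard zero differences. Original n = 13; n_eff = number of nonzero differences = 13.
Nonzero differences (with sign): -1, +8, -7, -8, +1, -7, +8, +3, +2, +3, +3, -8, -5
Step 2: Count signs: positive = 7, negative = 6.
Step 3: Under H0: P(positive) = 0.5, so the number of positives S ~ Bin(13, 0.5).
Step 4: Two-sided exact p-value = sum of Bin(13,0.5) probabilities at or below the observed probability = 1.000000.
Step 5: alpha = 0.1. fail to reject H0.

n_eff = 13, pos = 7, neg = 6, p = 1.000000, fail to reject H0.


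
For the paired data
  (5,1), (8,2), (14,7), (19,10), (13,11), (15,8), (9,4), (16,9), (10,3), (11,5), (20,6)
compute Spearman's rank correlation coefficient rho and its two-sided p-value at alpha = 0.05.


Step 1: Rank x and y separately (midranks; no ties here).
rank(x): 5->1, 8->2, 14->7, 19->10, 13->6, 15->8, 9->3, 16->9, 10->4, 11->5, 20->11
rank(y): 1->1, 2->2, 7->7, 10->10, 11->11, 8->8, 4->4, 9->9, 3->3, 5->5, 6->6
Step 2: d_i = R_x(i) - R_y(i); compute d_i^2.
  (1-1)^2=0, (2-2)^2=0, (7-7)^2=0, (10-10)^2=0, (6-11)^2=25, (8-8)^2=0, (3-4)^2=1, (9-9)^2=0, (4-3)^2=1, (5-5)^2=0, (11-6)^2=25
sum(d^2) = 52.
Step 3: rho = 1 - 6*52 / (11*(11^2 - 1)) = 1 - 312/1320 = 0.763636.
Step 4: Under H0, t = rho * sqrt((n-2)/(1-rho^2)) = 3.5482 ~ t(9).
Step 5: Two-sided p-value from the t-distribution with 9 df = 0.006233.
Step 6: alpha = 0.05. reject H0.

rho = 0.7636, p = 0.006233, reject H0 at alpha = 0.05.


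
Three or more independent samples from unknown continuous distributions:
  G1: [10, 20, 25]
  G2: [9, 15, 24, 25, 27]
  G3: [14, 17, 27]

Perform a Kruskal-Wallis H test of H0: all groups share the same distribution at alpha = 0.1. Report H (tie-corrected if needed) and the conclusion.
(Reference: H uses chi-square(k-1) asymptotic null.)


Step 1: Combine all N = 11 observations and assign midranks.
sorted (value, group, rank): (9,G2,1), (10,G1,2), (14,G3,3), (15,G2,4), (17,G3,5), (20,G1,6), (24,G2,7), (25,G1,8.5), (25,G2,8.5), (27,G2,10.5), (27,G3,10.5)
Step 2: Sum ranks within each group.
R_1 = 16.5 (n_1 = 3)
R_2 = 31 (n_2 = 5)
R_3 = 18.5 (n_3 = 3)
Step 3: H = 12/(N(N+1)) * sum(R_i^2/n_i) - 3(N+1)
     = 12/(11*12) * (16.5^2/3 + 31^2/5 + 18.5^2/3) - 3*12
     = 0.090909 * 397.033 - 36
     = 0.093939.
Step 4: Ties present; correction factor C = 1 - 12/(11^3 - 11) = 0.990909. Corrected H = 0.093939 / 0.990909 = 0.094801.
Step 5: Under H0, H ~ chi^2(2); p-value = 0.953705.
Step 6: alpha = 0.1. fail to reject H0.

H = 0.0948, df = 2, p = 0.953705, fail to reject H0.
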